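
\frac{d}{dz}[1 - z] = -1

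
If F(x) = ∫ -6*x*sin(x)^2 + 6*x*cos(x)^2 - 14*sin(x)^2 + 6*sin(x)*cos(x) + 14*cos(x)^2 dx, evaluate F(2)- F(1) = 13*sin(4) - 10*sin(2)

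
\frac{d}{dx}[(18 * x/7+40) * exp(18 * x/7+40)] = 324*x*exp(18*x/7 + 40)/49 + 738*exp(18*x/7 + 40)/7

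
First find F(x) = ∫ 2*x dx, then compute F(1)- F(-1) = 0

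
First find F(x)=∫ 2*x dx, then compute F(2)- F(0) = 4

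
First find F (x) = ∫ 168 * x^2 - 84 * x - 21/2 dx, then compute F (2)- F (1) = 511/2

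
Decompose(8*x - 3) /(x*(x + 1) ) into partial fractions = 11/(x + 1) - 3/x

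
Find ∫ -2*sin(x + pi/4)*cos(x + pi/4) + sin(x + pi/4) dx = (cos(x + pi/4) - 1)*cos(x + pi/4) + C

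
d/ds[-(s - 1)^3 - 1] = -3*s^2 + 6*s - 3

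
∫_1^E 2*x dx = -1 + exp(2)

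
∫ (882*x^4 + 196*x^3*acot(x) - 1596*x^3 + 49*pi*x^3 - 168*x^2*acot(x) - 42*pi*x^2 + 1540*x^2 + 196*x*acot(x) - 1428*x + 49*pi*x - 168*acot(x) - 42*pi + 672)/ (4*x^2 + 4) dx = (-28*x + (7*x - 4)^2 + 26)*(12*x + 4*acot(x) - 12 + pi)/8 + C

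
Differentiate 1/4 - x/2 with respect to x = -1/2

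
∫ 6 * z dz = 3*z^2 + C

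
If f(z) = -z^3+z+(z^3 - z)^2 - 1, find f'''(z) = 120*z^3 - 48*z - 6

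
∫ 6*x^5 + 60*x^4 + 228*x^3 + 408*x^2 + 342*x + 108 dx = x^6 + 12*x^5 + 57*x^4 + 136*x^3 + 171*x^2 + 108*x + C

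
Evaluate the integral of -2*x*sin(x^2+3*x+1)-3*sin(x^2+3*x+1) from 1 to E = cos(1 + exp(2) + 3*E) - cos(5)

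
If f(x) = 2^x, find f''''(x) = 2^x*log(2)^4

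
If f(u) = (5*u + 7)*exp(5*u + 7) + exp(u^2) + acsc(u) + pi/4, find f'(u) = (2*u^3*sqrt(1 - 1/u^2)*exp(u^2) + 25*u^3*sqrt(1 - 1/u^2)*exp(5*u + 7) + 40*u^2*sqrt(1 - 1/u^2)*exp(5*u + 7) - 1)/(u^2*sqrt(1 - 1/u^2))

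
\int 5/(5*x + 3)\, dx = log(15*x + 9) + C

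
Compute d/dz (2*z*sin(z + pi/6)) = 2*z*cos(z + pi/6) + 2*sin(z + pi/6)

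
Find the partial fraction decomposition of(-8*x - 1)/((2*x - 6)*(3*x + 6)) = -1/(2*(x + 2)) - 5/(6*(x - 3))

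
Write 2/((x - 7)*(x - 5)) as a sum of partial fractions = -1/(x - 5) + 1/(x - 7)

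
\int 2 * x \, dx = x^2 + C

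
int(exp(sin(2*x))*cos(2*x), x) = exp(sin(2*x))/2 + C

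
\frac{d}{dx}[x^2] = 2*x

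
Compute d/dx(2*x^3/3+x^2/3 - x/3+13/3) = 2*x^2 + 2*x/3 - 1/3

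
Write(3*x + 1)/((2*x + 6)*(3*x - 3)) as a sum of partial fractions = 1/(3*(x + 3)) + 1/(6*(x - 1))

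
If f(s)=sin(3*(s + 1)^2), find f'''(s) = -216*s^3*cos(3*s^2 + 6*s + 3) - 648*s^2*cos(3*s^2 + 6*s + 3) - 108*s*sin(3*s^2 + 6*s + 3) - 648*s*cos(3*s^2 + 6*s + 3) - 108*sin(3*s^2 + 6*s + 3) - 216*cos(3*s^2 + 6*s + 3)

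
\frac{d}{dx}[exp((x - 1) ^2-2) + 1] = 2*x*exp(x^2 - 2*x - 1) - 2*exp(x^2 - 2*x - 1)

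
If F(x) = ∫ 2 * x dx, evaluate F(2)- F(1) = 3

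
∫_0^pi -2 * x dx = -pi^2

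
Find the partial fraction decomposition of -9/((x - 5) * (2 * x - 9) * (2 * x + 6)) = 6/(5*(2*x - 9)) - 3/(80*(x + 3)) - 9/(16*(x - 5))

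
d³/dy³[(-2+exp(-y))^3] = (-12*exp(2*y) + 48*exp(y) - 27)*exp(-3*y)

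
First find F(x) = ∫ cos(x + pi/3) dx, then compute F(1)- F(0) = -sqrt(3)/2 + sin(1 + pi/3)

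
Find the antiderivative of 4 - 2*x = -x^2 + 4*x + C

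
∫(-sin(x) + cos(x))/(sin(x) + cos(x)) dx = log(sin(x + pi/4)) + C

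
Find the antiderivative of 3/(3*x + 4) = log(3*x/4 + 1) + C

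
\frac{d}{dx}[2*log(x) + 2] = 2/x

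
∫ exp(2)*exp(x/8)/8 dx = exp(x/8 + 2) + C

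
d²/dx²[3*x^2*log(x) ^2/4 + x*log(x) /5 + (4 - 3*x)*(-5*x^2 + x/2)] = (900*x^2 + 15*x*log(x)^2 + 45*x*log(x) - 415*x + 2)/(10*x)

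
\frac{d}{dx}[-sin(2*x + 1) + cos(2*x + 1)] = -2*sin(2*x + 1) - 2*cos(2*x + 1)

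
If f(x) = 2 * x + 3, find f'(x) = 2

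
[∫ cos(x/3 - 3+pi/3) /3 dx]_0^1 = cos(pi/6 + 8/3) - cos(pi/6 + 3)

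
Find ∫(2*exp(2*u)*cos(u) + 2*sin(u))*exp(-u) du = 2*sqrt(2)*sin(u + pi/4)*sinh(u) + C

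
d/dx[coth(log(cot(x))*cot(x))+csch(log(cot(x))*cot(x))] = (log(1/tan(x))*cosh(log(1/tan(x))/tan(x)) + log(1/tan(x)) + cosh(log(1/tan(x))/tan(x)) + 1)/(sin(x)^2*sinh(log(1/tan(x))/tan(x))^2)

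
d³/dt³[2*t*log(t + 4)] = (-2*t - 24)/(t^3 + 12*t^2 + 48*t + 64)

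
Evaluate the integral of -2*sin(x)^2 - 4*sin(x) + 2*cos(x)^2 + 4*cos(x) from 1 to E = -(cos(1) + sin(1) + 2)^2 + (cos(E) + sin(E) + 2)^2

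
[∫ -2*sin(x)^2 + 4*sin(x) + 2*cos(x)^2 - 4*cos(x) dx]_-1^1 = 4*(-2 + cos(1))*sin(1)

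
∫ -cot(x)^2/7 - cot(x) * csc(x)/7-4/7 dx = -3*x/7 + cot(x)/7 + csc(x)/7 + C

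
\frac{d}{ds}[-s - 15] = -1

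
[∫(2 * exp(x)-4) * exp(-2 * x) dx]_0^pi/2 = -2*exp(-pi/2) + 2*exp(-pi)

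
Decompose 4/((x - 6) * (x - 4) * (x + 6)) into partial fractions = 1/(30*(x + 6)) - 1/(5*(x - 4)) + 1/(6*(x - 6))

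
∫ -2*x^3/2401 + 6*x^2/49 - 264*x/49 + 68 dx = -x^4/4802 + 2*x^3/49 - 132*x^2/49 + 68*x + C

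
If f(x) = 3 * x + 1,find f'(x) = 3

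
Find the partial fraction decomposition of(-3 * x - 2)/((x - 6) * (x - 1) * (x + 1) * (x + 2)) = -1/(6*(x + 2)) + 1/(14*(x + 1)) + 1/(6*(x - 1)) - 1/(14*(x - 6))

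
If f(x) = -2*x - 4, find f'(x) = -2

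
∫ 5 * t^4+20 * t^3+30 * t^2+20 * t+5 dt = t^5 + 5*t^4 + 10*t^3 + 10*t^2 + 5*t + C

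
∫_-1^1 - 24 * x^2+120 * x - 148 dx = -312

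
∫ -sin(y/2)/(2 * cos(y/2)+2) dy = log(cos(y/2) + 1) + C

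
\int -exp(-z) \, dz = exp(-z) + C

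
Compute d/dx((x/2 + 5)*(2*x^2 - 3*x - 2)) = 3*x^2 + 17*x - 16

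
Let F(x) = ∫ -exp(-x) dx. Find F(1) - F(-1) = -E + exp(-1)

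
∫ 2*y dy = y^2 + C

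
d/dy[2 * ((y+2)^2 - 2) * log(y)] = (4*y^2*log(y) + 2*y^2 + 8*y*log(y) + 8*y + 4)/y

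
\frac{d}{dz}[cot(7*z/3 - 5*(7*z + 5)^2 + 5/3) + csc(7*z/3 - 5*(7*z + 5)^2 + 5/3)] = 7*(70*z*cos(245*z^2 + 1043*z/3 + 370/3) + 70*z + 149*cos(245*z^2 + 1043*z/3 + 370/3)/3 + 149/3)/sin(245*z^2 + 1043*z/3 + 370/3)^2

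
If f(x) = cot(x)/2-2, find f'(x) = -1/(2*sin(x)^2)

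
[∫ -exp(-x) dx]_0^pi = -1 + exp(-pi)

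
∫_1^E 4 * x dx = -2 + 2*exp(2)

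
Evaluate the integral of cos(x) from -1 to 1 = 2*sin(1)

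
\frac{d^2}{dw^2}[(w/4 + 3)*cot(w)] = (w*cos(w)/(2*sin(w)) - 1/2 + 6*cos(w)/sin(w))/sin(w)^2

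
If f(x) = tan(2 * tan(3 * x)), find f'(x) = 6/(cos(3*x)^2*cos(2*tan(3*x))^2)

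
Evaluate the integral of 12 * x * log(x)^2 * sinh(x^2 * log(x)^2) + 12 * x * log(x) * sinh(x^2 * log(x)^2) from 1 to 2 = -6 + 6*cosh(4*log(2)^2)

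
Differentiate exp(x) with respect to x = exp(x)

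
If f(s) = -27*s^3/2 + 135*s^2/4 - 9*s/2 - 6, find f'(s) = -81*s^2/2 + 135*s/2 - 9/2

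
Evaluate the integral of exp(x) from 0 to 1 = -1 + E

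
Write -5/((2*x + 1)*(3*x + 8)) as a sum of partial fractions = 15/(13*(3*x + 8)) - 10/(13*(2*x + 1))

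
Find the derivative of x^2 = 2*x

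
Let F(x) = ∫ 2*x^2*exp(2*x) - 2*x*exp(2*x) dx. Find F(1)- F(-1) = -4*exp(-2)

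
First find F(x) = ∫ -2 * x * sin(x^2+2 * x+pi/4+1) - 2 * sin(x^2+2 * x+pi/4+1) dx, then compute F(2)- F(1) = cos(pi/4 + 9) - cos(pi/4 + 4)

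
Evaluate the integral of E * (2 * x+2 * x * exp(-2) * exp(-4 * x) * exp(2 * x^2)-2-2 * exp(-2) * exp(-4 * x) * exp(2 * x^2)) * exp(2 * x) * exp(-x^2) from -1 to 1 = -2*exp(2) + 2*exp(-2)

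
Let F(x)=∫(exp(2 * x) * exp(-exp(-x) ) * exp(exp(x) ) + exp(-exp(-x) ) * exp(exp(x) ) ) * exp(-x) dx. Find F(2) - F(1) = -exp(E - exp(-1)) + exp(-exp(-2) + exp(2))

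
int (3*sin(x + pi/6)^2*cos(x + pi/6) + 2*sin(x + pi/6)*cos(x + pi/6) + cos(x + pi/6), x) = (sin(x + pi/6)^2 + sin(x + pi/6) + 1)*sin(x + pi/6) + C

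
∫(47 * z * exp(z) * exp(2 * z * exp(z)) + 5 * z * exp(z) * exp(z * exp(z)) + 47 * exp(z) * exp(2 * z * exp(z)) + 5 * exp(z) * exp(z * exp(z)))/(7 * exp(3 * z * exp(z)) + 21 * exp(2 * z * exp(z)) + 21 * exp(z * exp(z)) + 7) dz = (61*exp(2*z*exp(z)) + 75*exp(z*exp(z)) + 35)/(7*(exp(2*z*exp(z)) + 2*exp(z*exp(z)) + 1)) + C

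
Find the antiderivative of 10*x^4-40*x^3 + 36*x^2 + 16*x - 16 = 2*x^5 - 10*x^4 + 12*x^3 + 8*x^2 - 16*x + C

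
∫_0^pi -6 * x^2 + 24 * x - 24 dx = -16 - 2*(-2 + pi)^3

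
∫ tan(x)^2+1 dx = tan(x) + C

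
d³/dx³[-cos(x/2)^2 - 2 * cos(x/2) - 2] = -sin(x/2)/4 - sin(x)/2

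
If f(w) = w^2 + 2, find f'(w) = 2*w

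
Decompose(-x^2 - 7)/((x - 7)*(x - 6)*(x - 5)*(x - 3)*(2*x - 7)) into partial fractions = 44/(15*(2*x - 7)) - 2/(3*(x - 3)) - 8/(3*(x - 5)) + 43/(15*(x - 6)) - 1/(x - 7)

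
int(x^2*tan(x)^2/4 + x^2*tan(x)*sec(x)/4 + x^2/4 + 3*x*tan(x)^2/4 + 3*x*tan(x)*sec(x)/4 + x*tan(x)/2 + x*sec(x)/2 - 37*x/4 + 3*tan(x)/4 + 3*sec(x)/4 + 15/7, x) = x*(-140*x + (7*x + 21)*(tan(x) + sec(x)) + 60)/28 + C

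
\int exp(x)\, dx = exp(x) + C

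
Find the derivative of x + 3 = 1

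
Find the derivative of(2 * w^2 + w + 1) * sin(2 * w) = 4*w^2*cos(2*w) + 4*w*sin(2*w) + 2*w*cos(2*w) + sin(2*w) + 2*cos(2*w)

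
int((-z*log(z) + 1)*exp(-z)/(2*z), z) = exp(-z)*log(z)/2 + C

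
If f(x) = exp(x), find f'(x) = exp(x)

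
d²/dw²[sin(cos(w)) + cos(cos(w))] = -sqrt(2)*(sin(w)^2*sin(cos(w) + pi/4) + cos(w)*cos(cos(w) + pi/4))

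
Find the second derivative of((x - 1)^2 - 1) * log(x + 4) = (2*x^2*log(x + 4) + 3*x^2 + 16*x*log(x + 4) + 14*x + 32*log(x + 4) - 16)/(x^2 + 8*x + 16)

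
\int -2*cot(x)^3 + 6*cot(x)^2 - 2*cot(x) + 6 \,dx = (cot(x) - 3)^2 + C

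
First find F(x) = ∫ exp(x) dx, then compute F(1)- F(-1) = E - exp(-1)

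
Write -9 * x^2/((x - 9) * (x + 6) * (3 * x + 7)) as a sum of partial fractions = 441/(374*(3*x + 7)) - 108/(55*(x + 6)) - 243/(170*(x - 9))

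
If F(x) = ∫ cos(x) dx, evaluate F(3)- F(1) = -sin(1) + sin(3)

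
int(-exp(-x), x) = exp(-x) + C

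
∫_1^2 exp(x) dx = -E + exp(2)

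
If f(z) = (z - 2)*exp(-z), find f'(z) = (3 - z)*exp(-z)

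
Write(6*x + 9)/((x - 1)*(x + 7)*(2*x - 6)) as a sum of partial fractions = -33/(160*(x + 7)) - 15/(32*(x - 1)) + 27/(40*(x - 3))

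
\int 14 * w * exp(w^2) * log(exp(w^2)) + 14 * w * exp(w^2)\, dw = 7*w^2*exp(w^2) + C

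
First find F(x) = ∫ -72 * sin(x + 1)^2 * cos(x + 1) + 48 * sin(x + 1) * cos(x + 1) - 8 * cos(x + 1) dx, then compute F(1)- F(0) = -26*sin(2) + 12*cos(2) + 6*sin(6) - 6*sin(3) - 12*cos(4) + 26*sin(1)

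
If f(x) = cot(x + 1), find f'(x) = -1/sin(x + 1)^2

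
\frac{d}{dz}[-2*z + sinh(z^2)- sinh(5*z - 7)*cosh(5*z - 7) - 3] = 2*z*cosh(z^2) - 5*cosh(10*z - 14) - 2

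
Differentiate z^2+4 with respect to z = 2*z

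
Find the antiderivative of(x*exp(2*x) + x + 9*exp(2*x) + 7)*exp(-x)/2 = (x + 8)*sinh(x) + C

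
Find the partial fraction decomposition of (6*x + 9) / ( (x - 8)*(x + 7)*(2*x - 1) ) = -16/(75*(2*x - 1)) - 11/(75*(x + 7)) + 19/(75*(x - 8))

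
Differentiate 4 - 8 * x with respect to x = -8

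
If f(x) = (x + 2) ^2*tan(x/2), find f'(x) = x^2/(2*cos(x/2)^2) + 2*x*tan(x/2) + 2*x/cos(x/2)^2 + 4*tan(x/2) + 2/cos(x/2)^2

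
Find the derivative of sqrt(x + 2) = 1/(2*sqrt(x + 2))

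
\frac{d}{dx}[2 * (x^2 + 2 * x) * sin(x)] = 2*x^2*cos(x) + 4*x*sin(x) + 4*x*cos(x) + 4*sin(x)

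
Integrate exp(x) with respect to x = exp(x) + C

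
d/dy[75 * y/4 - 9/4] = 75/4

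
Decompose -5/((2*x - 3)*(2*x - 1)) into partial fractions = 5/(2*(2*x - 1)) - 5/(2*(2*x - 3))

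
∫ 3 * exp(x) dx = 3*exp(x) + C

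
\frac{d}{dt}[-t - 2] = -1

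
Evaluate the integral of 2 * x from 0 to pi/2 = pi^2/4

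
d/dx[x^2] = 2*x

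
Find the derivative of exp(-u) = -exp(-u)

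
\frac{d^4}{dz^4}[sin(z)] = sin(z)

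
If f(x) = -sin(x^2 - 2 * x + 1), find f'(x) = 2*(1 - x)*cos(x^2 - 2*x + 1)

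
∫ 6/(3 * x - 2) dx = 2*log(3*x - 2) + C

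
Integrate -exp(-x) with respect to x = exp(-x) + C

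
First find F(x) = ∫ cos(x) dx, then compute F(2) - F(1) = -sin(1) + sin(2)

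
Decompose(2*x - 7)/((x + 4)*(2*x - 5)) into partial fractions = -4/(13*(2*x - 5)) + 15/(13*(x + 4))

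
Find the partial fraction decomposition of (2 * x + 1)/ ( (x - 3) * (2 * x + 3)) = 4/(9*(2*x + 3)) + 7/(9*(x - 3))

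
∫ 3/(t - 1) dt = 3*log(t - 1) + C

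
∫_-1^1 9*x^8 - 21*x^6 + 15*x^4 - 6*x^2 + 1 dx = 0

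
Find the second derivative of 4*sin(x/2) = -sin(x/2)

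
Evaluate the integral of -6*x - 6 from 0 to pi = -3*pi^2 - 6*pi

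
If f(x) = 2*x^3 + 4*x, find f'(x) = 6*x^2 + 4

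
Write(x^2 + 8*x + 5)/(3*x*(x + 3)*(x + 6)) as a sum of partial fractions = -7/(54*(x + 6)) + 10/(27*(x + 3)) + 5/(54*x)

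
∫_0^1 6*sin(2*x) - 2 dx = 1 - 3*cos(2)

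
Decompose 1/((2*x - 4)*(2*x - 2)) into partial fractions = -1/(4*(x - 1)) + 1/(4*(x - 2))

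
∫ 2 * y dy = y^2 + C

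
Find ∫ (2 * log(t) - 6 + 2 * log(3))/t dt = (log(3*t) - 3)^2 + C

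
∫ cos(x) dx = sin(x) + C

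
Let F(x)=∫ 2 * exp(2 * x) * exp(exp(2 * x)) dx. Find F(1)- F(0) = -E + exp(exp(2))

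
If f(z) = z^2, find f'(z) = 2*z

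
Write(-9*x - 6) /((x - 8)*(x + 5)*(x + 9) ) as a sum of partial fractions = 75/(68*(x + 9)) - 3/(4*(x + 5)) - 6/(17*(x - 8))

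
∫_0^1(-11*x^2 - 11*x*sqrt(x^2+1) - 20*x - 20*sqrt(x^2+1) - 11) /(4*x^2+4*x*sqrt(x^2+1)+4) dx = -5*log(1 + sqrt(2)) - 11/4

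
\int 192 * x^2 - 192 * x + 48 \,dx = 64*x^3 - 96*x^2 + 48*x + C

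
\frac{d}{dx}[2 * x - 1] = 2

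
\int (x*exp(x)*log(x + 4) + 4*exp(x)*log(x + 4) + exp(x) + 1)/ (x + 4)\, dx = (exp(x) + 1)*log(x + 4) + C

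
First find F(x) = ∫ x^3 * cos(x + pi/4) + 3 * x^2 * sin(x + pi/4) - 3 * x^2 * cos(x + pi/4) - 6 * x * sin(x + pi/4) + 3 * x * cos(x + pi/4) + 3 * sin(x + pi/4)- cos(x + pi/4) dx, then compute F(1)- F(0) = sqrt(2)/2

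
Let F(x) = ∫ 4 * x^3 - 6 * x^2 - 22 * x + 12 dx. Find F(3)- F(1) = -36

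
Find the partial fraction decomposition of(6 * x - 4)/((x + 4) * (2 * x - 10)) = 14/(9*(x + 4)) + 13/(9*(x - 5))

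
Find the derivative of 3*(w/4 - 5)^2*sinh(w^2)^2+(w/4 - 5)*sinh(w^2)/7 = 3*w^3*sinh(2*w^2)/8 - 15*w^2*sinh(2*w^2) + w^2*cosh(w^2)/14 + 3*w*sinh(w^2)^2/8 + 150*w*sinh(2*w^2) - 10*w*cosh(w^2)/7 - 15*sinh(w^2)^2/2 + sinh(w^2)/28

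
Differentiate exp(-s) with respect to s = -exp(-s)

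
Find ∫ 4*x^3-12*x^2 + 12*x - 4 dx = x^4 - 4*x^3 + 6*x^2 - 4*x + C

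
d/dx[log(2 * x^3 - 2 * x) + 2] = (3*x^2 - 1)/(x^3 - x)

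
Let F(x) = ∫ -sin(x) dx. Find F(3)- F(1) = cos(3) - cos(1)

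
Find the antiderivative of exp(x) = exp(x) + C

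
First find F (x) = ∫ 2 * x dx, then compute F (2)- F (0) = 4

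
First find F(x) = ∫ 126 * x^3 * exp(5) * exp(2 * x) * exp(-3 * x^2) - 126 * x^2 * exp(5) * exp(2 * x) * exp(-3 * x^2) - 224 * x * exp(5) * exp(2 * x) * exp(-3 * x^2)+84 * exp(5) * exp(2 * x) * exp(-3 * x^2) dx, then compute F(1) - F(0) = -35*exp(5) + 28*exp(4)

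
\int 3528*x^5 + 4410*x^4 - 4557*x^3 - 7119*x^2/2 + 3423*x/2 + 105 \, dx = 588*x^6 + 882*x^5 - 4557*x^4/4 - 2373*x^3/2 + 3423*x^2/4 + 105*x + C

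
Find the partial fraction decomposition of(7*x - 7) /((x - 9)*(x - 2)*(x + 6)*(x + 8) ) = 63/(340*(x + 8)) - 49/(240*(x + 6)) - 1/(80*(x - 2)) + 8/(255*(x - 9))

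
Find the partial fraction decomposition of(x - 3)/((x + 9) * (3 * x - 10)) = 1/(37*(3*x - 10)) + 12/(37*(x + 9))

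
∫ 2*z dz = z^2 + C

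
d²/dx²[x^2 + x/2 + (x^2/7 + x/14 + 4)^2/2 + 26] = 6*x^2/49 + 3*x/49 + 617/196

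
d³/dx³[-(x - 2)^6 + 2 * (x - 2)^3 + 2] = -120*x^3 + 720*x^2 - 1440*x + 972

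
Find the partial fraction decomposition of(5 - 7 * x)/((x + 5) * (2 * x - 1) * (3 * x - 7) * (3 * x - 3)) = -51/(484*(3*x - 7)) + 4/(121*(2*x - 1)) - 10/(1089*(x + 5)) + 1/(36*(x - 1))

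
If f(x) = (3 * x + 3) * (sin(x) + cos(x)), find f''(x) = -3*x*sin(x) - 3*x*cos(x) - 9*sin(x) + 3*cos(x)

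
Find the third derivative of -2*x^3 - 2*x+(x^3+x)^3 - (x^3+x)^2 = 504*x^6 + 630*x^4 - 120*x^3 + 180*x^2 - 48*x - 6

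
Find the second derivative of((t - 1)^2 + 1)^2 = 12*t^2 - 24*t + 16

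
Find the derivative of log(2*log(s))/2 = 1/(2*s*log(s))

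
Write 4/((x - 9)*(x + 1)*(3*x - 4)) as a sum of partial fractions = -36/(161*(3*x - 4)) + 2/(35*(x + 1)) + 2/(115*(x - 9))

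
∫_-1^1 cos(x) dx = 2*sin(1)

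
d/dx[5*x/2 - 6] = 5/2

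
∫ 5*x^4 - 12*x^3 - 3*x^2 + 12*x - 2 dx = x^5 - 3*x^4 - x^3 + 6*x^2 - 2*x + C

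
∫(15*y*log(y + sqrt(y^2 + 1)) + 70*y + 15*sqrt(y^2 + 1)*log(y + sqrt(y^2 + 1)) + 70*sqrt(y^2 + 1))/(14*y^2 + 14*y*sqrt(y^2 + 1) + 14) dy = 5*(3*log(y + sqrt(y^2 + 1)) + 28)*log(y + sqrt(y^2 + 1))/28 + C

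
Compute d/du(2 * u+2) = 2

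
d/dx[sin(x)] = cos(x)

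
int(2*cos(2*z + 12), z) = sin(2*z + 12) + C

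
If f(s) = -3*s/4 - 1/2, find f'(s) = -3/4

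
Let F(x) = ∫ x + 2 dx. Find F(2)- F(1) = 7/2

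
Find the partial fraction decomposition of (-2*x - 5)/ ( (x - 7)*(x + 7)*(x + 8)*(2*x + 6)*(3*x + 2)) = 27/(12236*(3*x + 2)) + 1/(300*(x + 8)) - 9/(2128*(x + 7)) + 1/(2800*(x + 3)) - 19/(96600*(x - 7))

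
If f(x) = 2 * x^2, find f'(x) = 4*x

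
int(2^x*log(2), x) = 2^x + C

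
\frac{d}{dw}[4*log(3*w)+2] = 4/w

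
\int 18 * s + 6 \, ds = 9*s^2 + 6*s + C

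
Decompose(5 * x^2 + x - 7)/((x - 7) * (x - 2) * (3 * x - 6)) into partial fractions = -8/(5*(x - 2)) - 1/(x - 2)^2 + 49/(15*(x - 7))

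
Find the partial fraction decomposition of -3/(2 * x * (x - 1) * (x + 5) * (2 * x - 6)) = 1/(320*(x + 5)) + 1/(16*(x - 1)) - 1/(64*(x - 3)) - 1/(20*x)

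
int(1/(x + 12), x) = log(x/2 + 6) + C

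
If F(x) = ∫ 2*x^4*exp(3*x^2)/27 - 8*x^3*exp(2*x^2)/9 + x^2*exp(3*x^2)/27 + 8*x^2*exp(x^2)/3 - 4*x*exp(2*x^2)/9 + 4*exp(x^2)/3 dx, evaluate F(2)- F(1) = -8*exp(8)/9 - 4*E/3 - exp(3)/81 + 2*exp(2)/9 + 8*exp(4)/3 + 8*exp(12)/81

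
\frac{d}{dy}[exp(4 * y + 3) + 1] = 4*exp(4*y + 3)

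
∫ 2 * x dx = x^2 + C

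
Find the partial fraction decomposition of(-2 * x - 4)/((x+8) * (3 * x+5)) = -2/(19*(3*x + 5)) - 12/(19*(x + 8))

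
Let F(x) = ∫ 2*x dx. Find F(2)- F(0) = 4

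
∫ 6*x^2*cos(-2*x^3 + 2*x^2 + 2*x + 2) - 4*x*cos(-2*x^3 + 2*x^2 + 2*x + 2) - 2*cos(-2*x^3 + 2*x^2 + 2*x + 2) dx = -sin(2*(-x^3 + x^2 + x + 1)) + C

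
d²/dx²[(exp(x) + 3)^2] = 4*exp(2*x) + 6*exp(x)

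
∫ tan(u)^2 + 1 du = tan(u) + C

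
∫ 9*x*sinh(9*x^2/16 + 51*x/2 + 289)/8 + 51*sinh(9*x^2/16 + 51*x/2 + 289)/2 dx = cosh((3*x + 68)^2/16) + C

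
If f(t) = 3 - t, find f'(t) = -1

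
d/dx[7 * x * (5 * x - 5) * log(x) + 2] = 70*x*log(x) + 35*x - 35*log(x) - 35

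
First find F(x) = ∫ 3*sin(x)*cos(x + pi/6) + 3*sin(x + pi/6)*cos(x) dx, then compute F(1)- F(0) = 3*sin(1)*sin(pi/6 + 1)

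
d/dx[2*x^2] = 4*x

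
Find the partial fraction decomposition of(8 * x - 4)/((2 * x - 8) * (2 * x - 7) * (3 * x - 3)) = -16/(5*(2*x - 7)) + 2/(45*(x - 1)) + 14/(9*(x - 4))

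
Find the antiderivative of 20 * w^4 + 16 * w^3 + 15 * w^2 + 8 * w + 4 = 4*w^5 + 4*w^4 + 5*w^3 + 4*w^2 + 4*w + C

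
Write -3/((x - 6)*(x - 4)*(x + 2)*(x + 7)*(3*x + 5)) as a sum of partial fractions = -243/(6256*(3*x + 5)) - 3/(11440*(x + 7)) + 1/(80*(x + 2)) + 1/(748*(x - 4)) - 3/(4784*(x - 6))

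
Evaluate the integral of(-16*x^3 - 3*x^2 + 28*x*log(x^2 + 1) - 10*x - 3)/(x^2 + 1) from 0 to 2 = -38 + 3*log(5) + 7*log(5)^2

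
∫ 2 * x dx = x^2 + C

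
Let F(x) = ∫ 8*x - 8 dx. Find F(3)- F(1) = 16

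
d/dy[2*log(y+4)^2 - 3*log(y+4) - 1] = (4*log(y + 4) - 3)/(y + 4)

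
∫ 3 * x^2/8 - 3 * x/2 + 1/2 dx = x^3/8 - 3*x^2/4 + x/2 + C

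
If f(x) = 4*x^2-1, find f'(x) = 8*x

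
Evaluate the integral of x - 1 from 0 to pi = -1/2 + (-1 + pi)^2/2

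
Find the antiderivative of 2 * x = x^2 + C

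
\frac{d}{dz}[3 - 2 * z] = -2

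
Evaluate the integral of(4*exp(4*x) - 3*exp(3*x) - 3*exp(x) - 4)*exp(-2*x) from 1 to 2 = -3*exp(2) - 2*(E - exp(-1))^2 - 3*exp(-1) + 3*exp(-2) + 3*E + 2*(-exp(-2) + exp(2))^2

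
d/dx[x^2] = 2*x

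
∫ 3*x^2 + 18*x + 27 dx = x^3 + 9*x^2 + 27*x + C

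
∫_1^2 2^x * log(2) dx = 2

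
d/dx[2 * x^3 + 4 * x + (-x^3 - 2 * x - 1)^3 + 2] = -9*x^8 - 42*x^6 - 18*x^5 - 60*x^4 - 48*x^3 - 27*x^2 - 24*x - 2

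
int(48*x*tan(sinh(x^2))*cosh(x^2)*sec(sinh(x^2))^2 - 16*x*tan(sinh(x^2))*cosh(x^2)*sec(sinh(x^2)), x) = -(8 - 12/cos(sinh(x^2)))/cos(sinh(x^2)) + C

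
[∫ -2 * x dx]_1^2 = -3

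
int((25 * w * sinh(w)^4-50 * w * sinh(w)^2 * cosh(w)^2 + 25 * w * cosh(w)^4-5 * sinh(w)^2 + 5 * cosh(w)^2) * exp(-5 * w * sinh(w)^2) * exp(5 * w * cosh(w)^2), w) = 5*w*exp(5*w) + C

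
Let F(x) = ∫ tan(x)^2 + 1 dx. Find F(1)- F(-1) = 2*tan(1)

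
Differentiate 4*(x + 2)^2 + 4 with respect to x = 8*x + 16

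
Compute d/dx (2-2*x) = -2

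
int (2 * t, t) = t^2 + C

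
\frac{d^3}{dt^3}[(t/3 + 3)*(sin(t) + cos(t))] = t*sin(t)/3 - t*cos(t)/3 + 2*sin(t) - 4*cos(t)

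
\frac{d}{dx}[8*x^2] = 16*x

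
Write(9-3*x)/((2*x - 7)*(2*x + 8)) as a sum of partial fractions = -1/(10*(2*x - 7)) - 7/(10*(x + 4))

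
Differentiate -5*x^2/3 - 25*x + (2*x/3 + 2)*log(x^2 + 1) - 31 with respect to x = (-10*x^3 + 2*x^2*log(x^2 + 1) - 71*x^2 + 2*x + 2*log(x^2 + 1) - 75)/(3*x^2 + 3)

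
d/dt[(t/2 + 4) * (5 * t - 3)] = 5*t + 37/2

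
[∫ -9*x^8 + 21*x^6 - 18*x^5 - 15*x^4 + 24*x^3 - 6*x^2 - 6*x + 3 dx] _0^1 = 0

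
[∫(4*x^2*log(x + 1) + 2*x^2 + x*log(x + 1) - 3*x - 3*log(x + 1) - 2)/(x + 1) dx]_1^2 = 3*log(2)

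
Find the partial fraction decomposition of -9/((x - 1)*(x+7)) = 9/(8*(x + 7)) - 9/(8*(x - 1))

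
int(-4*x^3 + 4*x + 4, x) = -x^4 + 2*x^2 + 4*x + C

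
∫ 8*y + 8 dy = 4*y^2 + 8*y + C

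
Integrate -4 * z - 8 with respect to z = -2*z^2 - 8*z + C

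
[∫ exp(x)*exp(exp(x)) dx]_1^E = -exp(E) + exp(exp(E))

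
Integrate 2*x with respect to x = x^2 + C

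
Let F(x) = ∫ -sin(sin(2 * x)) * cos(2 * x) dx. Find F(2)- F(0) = -1/2 + cos(sin(4))/2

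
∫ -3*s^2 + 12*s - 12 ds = -s^3 + 6*s^2 - 12*s + C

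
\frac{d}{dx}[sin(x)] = cos(x)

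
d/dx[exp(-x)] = -exp(-x)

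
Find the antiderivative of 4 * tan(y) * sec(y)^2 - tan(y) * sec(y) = (2*sec(y) - 1)*sec(y) + C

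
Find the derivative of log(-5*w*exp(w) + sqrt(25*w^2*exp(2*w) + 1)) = (25*w^2*exp(2*w) - 5*w*sqrt(25*w^2*exp(2*w) + 1)*exp(w) + 25*w*exp(2*w) - 5*sqrt(25*w^2*exp(2*w) + 1)*exp(w))/(25*w^2*exp(2*w) - 5*w*sqrt(25*w^2*exp(2*w) + 1)*exp(w) + 1)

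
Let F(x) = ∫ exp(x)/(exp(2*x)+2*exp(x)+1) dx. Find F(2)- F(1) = -E/(1 + E) + exp(2)/(1 + exp(2))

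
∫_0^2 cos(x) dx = sin(2)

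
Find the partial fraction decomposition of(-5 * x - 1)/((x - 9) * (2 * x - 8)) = 21/(10*(x - 4)) - 23/(5*(x - 9))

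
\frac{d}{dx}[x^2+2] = 2*x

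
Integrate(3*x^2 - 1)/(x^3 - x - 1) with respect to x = log(x^3 - x - 1) + C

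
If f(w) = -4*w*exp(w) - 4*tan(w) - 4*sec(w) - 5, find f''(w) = -4*w*exp(w) - 8*exp(w) - 8*tan(w)^3 - 8*tan(w)^2*sec(w) - 8*tan(w) - 4*sec(w)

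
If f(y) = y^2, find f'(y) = 2*y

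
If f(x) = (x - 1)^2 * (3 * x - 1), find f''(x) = 18*x - 14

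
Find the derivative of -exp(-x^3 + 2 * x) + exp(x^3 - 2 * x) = 3*x^2*exp(-x^3 + 2*x) + 3*x^2*exp(x^3 - 2*x) - 2*exp(-x^3 + 2*x) - 2*exp(x^3 - 2*x)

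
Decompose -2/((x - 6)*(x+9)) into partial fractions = 2/(15*(x + 9)) - 2/(15*(x - 6))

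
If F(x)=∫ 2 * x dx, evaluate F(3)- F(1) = 8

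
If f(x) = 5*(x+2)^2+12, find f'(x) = 10*x + 20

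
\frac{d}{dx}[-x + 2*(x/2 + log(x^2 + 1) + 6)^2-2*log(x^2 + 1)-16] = (x^3 + 2*x^2*log(x^2 + 1) + 15*x^2 + 8*x*log(x^2 + 1) + 45*x + 2*log(x^2 + 1) + 11)/(x^2 + 1)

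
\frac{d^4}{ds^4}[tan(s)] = 24*tan(s)^5 + 40*tan(s)^3 + 16*tan(s)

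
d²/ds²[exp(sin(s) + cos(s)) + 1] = (-sin(2*s) - sqrt(2)*sin(s + pi/4) + 1)*exp(sin(s))*exp(cos(s))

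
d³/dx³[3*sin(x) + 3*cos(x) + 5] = 3*sin(x) - 3*cos(x)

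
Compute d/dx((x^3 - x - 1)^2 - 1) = 6*x^5 - 8*x^3 - 6*x^2 + 2*x + 2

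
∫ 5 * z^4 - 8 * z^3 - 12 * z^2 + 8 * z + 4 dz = z^5 - 2*z^4 - 4*z^3 + 4*z^2 + 4*z + C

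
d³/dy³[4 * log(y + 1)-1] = 8/(y^3 + 3*y^2 + 3*y + 1)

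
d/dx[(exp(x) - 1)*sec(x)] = exp(x)*tan(x)*sec(x) + exp(x)*sec(x) - tan(x)*sec(x)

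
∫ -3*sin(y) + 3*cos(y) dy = 3*sqrt(2)*sin(y + pi/4) + C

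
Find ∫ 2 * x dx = x^2 + C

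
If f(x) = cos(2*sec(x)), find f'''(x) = 8*sin(2*sec(x))*tan(x)^3*sec(x)^3 - 12*sin(2*sec(x))*tan(x)^3*sec(x) - 10*sin(2*sec(x))*tan(x)*sec(x) - 24*cos(2*sec(x))*tan(x)^3*sec(x)^2 - 12*cos(2*sec(x))*tan(x)*sec(x)^2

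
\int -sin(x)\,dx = cos(x) + C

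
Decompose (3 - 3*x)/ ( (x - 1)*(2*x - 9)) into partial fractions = -3/(2*x - 9)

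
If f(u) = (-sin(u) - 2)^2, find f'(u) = 2*(sin(u) + 2)*cos(u)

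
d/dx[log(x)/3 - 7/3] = 1/(3*x)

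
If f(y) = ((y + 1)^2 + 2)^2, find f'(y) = 4*y^3 + 12*y^2 + 20*y + 12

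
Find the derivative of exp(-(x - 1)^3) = (-3*x^2 + 6*x - 3)*exp(-x^3 + 3*x^2 - 3*x + 1)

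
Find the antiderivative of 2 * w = w^2 + C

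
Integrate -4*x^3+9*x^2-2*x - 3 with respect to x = -x^4 + 3*x^3 - x^2 - 3*x + C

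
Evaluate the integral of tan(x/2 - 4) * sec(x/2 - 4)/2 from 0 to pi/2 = csc(pi/4 + 4) - sec(4)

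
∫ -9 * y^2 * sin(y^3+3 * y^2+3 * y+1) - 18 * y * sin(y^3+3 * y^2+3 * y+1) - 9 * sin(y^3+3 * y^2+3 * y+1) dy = 3*cos((y + 1)^3) + C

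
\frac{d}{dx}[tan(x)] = cos(x)^(-2)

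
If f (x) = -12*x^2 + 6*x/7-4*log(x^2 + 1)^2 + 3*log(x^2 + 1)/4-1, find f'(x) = (-336*x^3 + 12*x^2 - 224*x*log(x^2 + 1) - 315*x + 12)/(14*x^2 + 14)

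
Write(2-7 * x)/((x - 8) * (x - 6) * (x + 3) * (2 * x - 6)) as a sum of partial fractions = -23/(1188*(x + 3)) - 19/(180*(x - 3)) + 10/(27*(x - 6)) - 27/(110*(x - 8))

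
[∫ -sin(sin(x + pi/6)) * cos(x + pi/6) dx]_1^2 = -cos(sin(pi/6 + 1)) + cos(sin(pi/6 + 2))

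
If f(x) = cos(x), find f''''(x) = cos(x)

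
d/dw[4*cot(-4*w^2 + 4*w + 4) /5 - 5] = 16*(2*w - 1)/(5*sin(-4*w^2 + 4*w + 4)^2)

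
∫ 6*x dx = 3*x^2 + C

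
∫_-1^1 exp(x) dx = E - exp(-1)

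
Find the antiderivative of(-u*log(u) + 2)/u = -(u - 2)*(log(u) - 1) + C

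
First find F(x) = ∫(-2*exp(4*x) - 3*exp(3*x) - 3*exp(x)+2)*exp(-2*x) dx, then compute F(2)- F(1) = -(-exp(-2) + exp(2))^2 - 3*exp(2) - 3*exp(-1) + 3*exp(-2) + (E - exp(-1))^2 + 3*E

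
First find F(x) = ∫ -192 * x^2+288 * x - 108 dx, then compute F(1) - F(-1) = -344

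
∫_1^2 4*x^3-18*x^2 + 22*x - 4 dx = 2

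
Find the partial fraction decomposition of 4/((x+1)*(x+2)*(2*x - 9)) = 16/(143*(2*x - 9)) + 4/(13*(x + 2)) - 4/(11*(x + 1))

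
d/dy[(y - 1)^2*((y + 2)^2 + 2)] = 4*y^3 + 6*y^2 - 2*y - 8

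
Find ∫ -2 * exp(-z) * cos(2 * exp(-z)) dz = sin(2*exp(-z)) + C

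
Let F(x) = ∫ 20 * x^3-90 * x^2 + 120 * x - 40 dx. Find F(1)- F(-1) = -140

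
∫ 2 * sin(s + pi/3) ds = -2*cos(s + pi/3) + C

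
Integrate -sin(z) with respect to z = cos(z) + C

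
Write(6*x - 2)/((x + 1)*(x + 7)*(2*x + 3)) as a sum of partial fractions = 4/(2*x + 3) - 2/(3*(x + 7)) - 4/(3*(x + 1))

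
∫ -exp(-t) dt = exp(-t) + C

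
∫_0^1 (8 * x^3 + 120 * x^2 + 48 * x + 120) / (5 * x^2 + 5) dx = 4*log(2) + 124/5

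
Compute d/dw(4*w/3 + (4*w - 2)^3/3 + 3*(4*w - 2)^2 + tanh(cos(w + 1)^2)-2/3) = 64*w^2 + 32*w + sin(2*w + 2)*tanh(cos(2*w + 2)/2 + 1/2)^2 - sin(2*w + 2) - 92/3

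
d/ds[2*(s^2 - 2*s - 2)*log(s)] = (4*s^2*log(s) + 2*s^2 - 4*s*log(s) - 4*s - 4)/s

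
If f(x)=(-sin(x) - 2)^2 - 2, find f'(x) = 2*(sin(x) + 2)*cos(x)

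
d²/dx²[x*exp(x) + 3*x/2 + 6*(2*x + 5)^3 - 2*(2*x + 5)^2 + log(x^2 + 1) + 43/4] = (x^5*exp(x) + 288*x^5 + 2*x^4*exp(x) + 704*x^4 + 2*x^3*exp(x) + 576*x^3 + 4*x^2*exp(x) + 1406*x^2 + x*exp(x) + 288*x + 2*exp(x) + 706)/(x^4 + 2*x^2 + 1)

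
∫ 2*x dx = x^2 + C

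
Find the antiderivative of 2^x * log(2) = 2^x + C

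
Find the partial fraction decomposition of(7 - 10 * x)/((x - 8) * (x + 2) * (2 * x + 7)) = 56/(23*(2*x + 7)) - 9/(10*(x + 2)) - 73/(230*(x - 8))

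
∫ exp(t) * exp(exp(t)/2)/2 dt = exp(exp(t)/2) + C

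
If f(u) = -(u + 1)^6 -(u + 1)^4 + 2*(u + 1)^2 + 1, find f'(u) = -6*u^5 - 30*u^4 - 64*u^3 - 72*u^2 - 38*u - 6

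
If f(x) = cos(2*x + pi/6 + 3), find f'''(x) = 8*sin(2*x + pi/6 + 3)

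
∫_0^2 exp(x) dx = -1 + exp(2)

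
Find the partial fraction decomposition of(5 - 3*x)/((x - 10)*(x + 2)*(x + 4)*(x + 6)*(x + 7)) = 26/(255*(x + 7)) - 23/(128*(x + 6)) + 17/(168*(x + 4)) - 11/(480*(x + 2)) - 25/(45696*(x - 10))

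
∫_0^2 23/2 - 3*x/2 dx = 20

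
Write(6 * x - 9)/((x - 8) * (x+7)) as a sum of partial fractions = 17/(5*(x + 7)) + 13/(5*(x - 8))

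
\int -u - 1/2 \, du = -u^2/2 - u/2 + C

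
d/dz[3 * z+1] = 3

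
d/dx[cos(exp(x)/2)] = -exp(x)*sin(exp(x)/2)/2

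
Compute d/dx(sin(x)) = cos(x)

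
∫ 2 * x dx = x^2 + C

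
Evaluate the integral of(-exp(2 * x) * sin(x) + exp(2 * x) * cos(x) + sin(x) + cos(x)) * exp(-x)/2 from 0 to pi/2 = 0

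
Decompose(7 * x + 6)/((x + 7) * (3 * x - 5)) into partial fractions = 53/(26*(3*x - 5)) + 43/(26*(x + 7))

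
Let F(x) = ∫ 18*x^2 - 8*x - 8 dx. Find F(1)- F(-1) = -4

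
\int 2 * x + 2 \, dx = x^2 + 2*x + C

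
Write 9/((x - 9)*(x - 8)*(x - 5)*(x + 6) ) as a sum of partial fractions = -3/(770*(x + 6)) + 3/(44*(x - 5)) - 3/(14*(x - 8)) + 3/(20*(x - 9))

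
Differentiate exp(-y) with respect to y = -exp(-y)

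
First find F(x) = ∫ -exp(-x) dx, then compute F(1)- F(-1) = -E + exp(-1)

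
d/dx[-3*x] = -3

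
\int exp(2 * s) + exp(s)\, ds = (exp(s) + 2)*exp(s)/2 + C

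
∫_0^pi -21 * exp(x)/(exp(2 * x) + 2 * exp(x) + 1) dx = -21*exp(pi)/(1 + exp(pi)) + 21/2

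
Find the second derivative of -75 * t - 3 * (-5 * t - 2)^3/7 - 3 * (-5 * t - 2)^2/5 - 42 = 2250*t/7 + 690/7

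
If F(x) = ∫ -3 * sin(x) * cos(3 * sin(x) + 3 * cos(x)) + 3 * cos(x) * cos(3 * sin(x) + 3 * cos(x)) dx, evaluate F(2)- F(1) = -sin(3*cos(1) + 3*sin(1)) + sin(3*cos(2) + 3*sin(2))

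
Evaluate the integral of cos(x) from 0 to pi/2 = 1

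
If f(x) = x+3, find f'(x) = 1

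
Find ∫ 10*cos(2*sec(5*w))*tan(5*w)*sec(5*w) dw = sin(2*sec(5*w)) + C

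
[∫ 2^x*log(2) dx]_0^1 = 1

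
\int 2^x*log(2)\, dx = 2^x + C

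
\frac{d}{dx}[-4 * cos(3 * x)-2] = 12*sin(3*x)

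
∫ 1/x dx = log(3*x) + C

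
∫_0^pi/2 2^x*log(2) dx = -1 + 2^(pi/2)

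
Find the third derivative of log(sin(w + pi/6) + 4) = 2*(sin(2*w + pi/3) - 7*cos(w + pi/6))/(sin(w + pi/6) + 4)^3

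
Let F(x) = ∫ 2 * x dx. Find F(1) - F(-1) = 0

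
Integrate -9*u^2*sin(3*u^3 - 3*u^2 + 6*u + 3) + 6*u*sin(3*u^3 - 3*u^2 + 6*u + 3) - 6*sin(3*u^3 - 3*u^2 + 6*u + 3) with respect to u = cos(3*(u^3 - u^2 + 2*u + 1)) + C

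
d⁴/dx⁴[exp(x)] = exp(x)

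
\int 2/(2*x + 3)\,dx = log(4*x/3 + 2) + C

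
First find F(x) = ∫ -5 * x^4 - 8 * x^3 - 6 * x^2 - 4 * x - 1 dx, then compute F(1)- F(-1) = -8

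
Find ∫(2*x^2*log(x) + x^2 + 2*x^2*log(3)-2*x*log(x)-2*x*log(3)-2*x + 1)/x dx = (x - 1)^2*log(3*x) + C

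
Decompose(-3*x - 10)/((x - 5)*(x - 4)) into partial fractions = 22/(x - 4) - 25/(x - 5)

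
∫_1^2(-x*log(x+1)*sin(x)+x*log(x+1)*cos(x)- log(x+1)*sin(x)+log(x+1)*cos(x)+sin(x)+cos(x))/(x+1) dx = -(cos(1) + sin(1))*log(2) + (cos(2) + sin(2))*log(3)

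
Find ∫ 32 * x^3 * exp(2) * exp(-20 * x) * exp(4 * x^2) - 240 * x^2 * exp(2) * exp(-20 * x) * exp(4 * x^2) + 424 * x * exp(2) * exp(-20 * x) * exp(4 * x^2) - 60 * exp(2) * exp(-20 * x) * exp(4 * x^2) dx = (4*x^2 - 20*x + 2)*exp(4*x^2 - 20*x + 2) + C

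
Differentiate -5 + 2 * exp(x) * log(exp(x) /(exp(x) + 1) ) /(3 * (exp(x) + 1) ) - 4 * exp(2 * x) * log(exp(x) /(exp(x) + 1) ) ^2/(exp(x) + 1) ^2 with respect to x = (-24*(x - log(exp(x) + 1))^2*exp(2*x) - 22*(x - log(exp(x) + 1))*exp(2*x) + 2*(x - log(exp(x) + 1))*exp(x) + 2*exp(2*x) + 2*exp(x))/(3*exp(3*x) + 9*exp(2*x) + 9*exp(x) + 3)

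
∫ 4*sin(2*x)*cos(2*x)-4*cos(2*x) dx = (sin(2*x) - 1)^2 + C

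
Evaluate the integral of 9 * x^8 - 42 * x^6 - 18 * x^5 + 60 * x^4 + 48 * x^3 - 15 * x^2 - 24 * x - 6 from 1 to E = 8 + (-2*E - 1 + exp(3))^3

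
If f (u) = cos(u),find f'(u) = -sin(u)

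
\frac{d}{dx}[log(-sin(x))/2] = 1/(2*tan(x))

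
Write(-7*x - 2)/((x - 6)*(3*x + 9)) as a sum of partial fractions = -19/(27*(x + 3)) - 44/(27*(x - 6))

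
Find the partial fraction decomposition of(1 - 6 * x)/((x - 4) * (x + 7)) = -43/(11*(x + 7)) - 23/(11*(x - 4))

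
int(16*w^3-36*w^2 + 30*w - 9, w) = 4*w^4 - 12*w^3 + 15*w^2 - 9*w + C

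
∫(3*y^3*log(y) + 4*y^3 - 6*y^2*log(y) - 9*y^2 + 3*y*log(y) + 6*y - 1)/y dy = (y - 1)^3*(log(y) + 1) + C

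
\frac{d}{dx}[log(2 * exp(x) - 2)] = exp(x)/(exp(x) - 1)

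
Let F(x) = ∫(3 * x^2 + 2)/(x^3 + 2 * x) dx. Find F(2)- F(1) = -log(6) + log(24)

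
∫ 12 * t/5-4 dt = 6*t^2/5 - 4*t + C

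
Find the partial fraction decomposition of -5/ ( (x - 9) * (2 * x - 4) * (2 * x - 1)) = -10/(51*(2*x - 1)) + 5/(42*(x - 2)) - 5/(238*(x - 9))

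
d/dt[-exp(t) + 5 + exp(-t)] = (-exp(2*t) - 1)*exp(-t)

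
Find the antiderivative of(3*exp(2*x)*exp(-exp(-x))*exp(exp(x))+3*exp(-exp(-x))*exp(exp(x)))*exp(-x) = 3*exp(2*sinh(x)) + C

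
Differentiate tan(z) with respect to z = cos(z)^(-2)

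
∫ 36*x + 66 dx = 18*x^2 + 66*x + C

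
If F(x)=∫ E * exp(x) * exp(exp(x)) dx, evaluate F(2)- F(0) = -exp(2) + exp(1 + exp(2))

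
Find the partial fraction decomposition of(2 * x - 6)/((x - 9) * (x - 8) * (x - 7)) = 4/(x - 7) - 10/(x - 8) + 6/(x - 9)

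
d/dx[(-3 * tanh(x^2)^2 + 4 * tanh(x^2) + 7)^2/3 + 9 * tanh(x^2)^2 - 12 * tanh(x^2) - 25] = 4*x*(-6*tanh(x^2)^5 + 12*tanh(x^2)^4 + 17*tanh(x^2)^3/3 - 46*tanh(x^2)^2/3 + tanh(x^2)/3 + 10/3)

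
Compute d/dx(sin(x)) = cos(x)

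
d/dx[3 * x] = 3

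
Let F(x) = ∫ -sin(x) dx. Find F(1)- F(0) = -1 + cos(1)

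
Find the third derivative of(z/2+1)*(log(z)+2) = (4 - z)/(2*z^3)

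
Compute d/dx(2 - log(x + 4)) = -1/(x + 4)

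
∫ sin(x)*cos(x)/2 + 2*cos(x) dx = (sin(x) + 4)^2/4 + C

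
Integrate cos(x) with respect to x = sin(x) + C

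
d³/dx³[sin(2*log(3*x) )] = (12*sin(2*(log(x) + log(3))) - 4*cos(2*(log(x) + log(3))))/x^3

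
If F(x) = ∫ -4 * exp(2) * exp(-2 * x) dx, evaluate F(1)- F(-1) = 2 - 2*exp(4)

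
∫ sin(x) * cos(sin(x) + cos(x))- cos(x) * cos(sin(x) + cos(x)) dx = -sin(sqrt(2)*sin(x + pi/4)) + C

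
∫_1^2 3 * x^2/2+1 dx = 9/2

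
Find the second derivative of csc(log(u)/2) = (2*sin(log(u)) + cos(log(u)) + 3)/(2*u^2*(3*sin(log(u)/2) - sin(3*log(u)/2)))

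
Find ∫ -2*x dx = -x^2 + C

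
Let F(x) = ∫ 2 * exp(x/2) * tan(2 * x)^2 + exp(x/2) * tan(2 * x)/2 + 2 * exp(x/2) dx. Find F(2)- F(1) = E*tan(4) - exp(1/2)*tan(2)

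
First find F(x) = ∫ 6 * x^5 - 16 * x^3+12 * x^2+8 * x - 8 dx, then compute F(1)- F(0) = -3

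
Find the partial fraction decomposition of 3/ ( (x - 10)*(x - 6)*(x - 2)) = 3/(32*(x - 2)) - 3/(16*(x - 6)) + 3/(32*(x - 10))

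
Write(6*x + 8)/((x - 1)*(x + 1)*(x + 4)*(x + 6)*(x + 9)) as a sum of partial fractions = -23/(600*(x + 9)) + 2/(15*(x + 6)) - 8/(75*(x + 4)) - 1/(120*(x + 1)) + 1/(50*(x - 1))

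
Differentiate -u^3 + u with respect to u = 1 - 3*u^2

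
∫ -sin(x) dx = cos(x) + C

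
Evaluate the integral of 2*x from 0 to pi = pi^2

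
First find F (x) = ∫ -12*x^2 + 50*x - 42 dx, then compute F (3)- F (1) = 12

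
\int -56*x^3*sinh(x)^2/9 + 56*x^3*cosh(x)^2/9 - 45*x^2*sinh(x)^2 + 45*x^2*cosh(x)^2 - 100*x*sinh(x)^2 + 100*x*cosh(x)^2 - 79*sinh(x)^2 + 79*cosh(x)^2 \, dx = 14*x^4/9 + 15*x^3 + 50*x^2 + 79*x + C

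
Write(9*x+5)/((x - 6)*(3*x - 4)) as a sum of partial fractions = -51/(14*(3*x - 4)) + 59/(14*(x - 6))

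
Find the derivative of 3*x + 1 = 3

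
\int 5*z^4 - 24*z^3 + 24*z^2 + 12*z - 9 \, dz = z^5 - 6*z^4 + 8*z^3 + 6*z^2 - 9*z + C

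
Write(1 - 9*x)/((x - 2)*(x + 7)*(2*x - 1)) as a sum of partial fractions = 14/(45*(2*x - 1)) + 64/(135*(x + 7)) - 17/(27*(x - 2))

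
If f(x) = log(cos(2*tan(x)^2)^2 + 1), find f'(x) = (-4*sin(4*tan(x)^2)*tan(x)^3 - 4*sin(4*tan(x)^2)*tan(x))/(cos(2*tan(x)^2)^2 + 1)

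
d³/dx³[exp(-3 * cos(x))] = 3*(9*sin(x)^2 + 9*cos(x) - 1)*exp(-3*cos(x))*sin(x)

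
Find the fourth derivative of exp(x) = exp(x)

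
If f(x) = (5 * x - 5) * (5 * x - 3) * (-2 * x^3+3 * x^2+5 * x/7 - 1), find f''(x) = -1000*x^3 + 1860*x^2 - 5550*x/7 - 120/7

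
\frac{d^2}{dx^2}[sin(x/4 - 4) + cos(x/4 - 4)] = -sqrt(2)*cos(-x/4 + pi/4 + 4)/16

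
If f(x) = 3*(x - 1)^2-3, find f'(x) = 6*x - 6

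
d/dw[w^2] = 2*w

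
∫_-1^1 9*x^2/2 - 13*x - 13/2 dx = -10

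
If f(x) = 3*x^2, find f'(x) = 6*x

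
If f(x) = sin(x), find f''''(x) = sin(x)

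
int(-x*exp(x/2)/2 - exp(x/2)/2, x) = (1 - x)*exp(x/2) + C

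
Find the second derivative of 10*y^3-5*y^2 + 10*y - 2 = 60*y - 10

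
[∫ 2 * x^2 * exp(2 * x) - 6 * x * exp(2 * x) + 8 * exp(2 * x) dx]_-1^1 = -11*exp(-2) + 3*exp(2)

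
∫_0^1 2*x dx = 1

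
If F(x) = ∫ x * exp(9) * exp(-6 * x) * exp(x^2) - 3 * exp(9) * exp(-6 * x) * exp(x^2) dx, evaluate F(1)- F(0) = -exp(9)/2 + exp(4)/2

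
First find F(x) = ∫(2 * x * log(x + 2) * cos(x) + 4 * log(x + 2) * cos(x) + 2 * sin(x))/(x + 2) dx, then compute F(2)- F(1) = -2*log(3)*sin(1) + 4*log(2)*sin(2)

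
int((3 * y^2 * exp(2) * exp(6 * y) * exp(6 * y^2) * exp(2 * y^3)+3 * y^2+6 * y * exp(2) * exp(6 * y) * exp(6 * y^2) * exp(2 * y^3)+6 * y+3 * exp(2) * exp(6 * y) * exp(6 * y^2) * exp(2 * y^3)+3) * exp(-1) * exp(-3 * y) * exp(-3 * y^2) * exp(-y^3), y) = 2*sinh((y + 1)^3) + C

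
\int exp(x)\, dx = exp(x) + C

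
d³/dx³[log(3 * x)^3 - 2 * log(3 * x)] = (6*log(x)^2 - 18*log(x) + 12*log(3)*log(x) - 18*log(3) + 2 + 6*log(3)^2)/x^3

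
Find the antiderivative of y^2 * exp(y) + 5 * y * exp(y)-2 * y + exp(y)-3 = (exp(y) - 1)*(y^2 + 3*y - 2) + C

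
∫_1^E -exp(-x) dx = -exp(-1) + exp(-E)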